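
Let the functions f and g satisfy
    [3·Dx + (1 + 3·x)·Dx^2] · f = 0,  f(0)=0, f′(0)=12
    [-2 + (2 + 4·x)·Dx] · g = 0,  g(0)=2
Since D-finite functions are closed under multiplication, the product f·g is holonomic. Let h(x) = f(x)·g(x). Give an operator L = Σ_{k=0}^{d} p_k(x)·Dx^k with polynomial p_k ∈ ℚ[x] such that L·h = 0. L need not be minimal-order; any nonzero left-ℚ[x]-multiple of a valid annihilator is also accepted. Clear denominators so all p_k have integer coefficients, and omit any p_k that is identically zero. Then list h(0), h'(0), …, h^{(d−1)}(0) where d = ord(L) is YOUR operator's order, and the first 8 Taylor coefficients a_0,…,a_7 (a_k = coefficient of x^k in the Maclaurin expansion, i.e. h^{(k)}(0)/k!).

f: a_k = 0, 12, -18, 36, -81, 972/5, -486, 8748/7, …
g: a_k = 2, 2, -1, 1, -5/4, 7/4, -21/8, 33/8, …
Product ⇒ symmetric product L₀, ord ≤ 2.
L = 3·x + (1 + 2·x)·Dx + (1 + 7·x + 16·x^2 + 12·x^3)·Dx^2  (order 2).
h: a_k = 0, 24, -12, 24, -60, 789/5, -4227/10, 40041/35, …
ICs: h(0) = 0, h′(0) = 24.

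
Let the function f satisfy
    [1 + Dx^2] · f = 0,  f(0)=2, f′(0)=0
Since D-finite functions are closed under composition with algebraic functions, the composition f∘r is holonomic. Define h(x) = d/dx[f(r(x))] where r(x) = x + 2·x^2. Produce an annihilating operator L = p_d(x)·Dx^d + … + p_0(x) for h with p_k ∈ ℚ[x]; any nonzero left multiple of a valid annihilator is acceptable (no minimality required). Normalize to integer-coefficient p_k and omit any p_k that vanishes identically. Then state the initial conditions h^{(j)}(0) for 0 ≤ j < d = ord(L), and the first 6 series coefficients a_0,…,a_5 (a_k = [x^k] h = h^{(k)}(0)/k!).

f: a_k = 2, 0, -1, 0, 1/12, 0, …
Substitute x→r, Dx→(1/r')Dx; clear ⇒ L₀.
Derive L from L₀ (diff closure).
L = (49 + 16·x + 96·x^2 + 256·x^3 + 256·x^4) + (-12 - 48·x)·Dx + (1 + 8·x + 16·x^2)·Dx^2  (order 2).
h: a_k = 0, -2, -12, -47/3, 10/3, 719/60, …
ICs: h(0) = 0, h′(0) = -2.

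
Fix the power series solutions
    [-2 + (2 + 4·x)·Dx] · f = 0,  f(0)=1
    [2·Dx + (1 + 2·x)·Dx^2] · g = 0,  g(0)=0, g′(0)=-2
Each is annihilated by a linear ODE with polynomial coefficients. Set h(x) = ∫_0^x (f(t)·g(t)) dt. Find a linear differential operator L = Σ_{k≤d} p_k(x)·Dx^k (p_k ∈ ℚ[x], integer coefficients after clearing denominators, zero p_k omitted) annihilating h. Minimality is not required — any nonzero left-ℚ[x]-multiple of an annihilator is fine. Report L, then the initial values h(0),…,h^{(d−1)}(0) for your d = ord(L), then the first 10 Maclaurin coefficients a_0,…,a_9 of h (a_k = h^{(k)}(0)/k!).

L = Dx + (1 + 4·x + 4·x^2)·Dx^3  (order 3).
h: a_k = 0, 0, -1, 0, 1/12, -2/15, 71/360, -31/105, 3043/6720, -2689/3780, …
ICs: h(0) = 0, h′(0) = 0, h′′(0) = -2.

f: a_k = 1, 1, -1/2, 1/2, -5/8, 7/8, -21/16, 33/16, -429/128, 715/128, …
g: a_k = 0, -2, 2, -8/3, 4, -32/5, 32/3, -128/7, 32, -512/9, …
Sym-product of L_f,L_g gives L₀ (≤ ord 2).
∫: right-multiply L₀ by Dx.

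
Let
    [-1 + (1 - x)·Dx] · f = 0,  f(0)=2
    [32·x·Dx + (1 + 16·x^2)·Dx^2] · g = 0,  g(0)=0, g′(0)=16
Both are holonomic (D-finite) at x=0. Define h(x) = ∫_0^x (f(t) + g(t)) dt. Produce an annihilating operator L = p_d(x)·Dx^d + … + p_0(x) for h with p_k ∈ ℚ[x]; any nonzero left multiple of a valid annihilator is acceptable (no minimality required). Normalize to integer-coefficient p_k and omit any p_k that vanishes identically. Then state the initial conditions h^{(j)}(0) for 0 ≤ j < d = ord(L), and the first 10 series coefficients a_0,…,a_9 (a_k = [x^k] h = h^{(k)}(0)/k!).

f: a_k = 2, 2, 2, 2, 2, 2, 2, 2, 2, 2, …
g: a_k = 0, 16, 0, -256/3, 0, 4096/5, 0, -65536/7, 0, 1048576/9, …
Weyl lclm of L_f,L_g ⇒ L₀ (ord ≤ 3).
h=∫h₀ ⇒ L = L₀·Dx.
L = (-32 + 128·x + 1536·x^2)·Dx^2 + (19 - 32·x - 656·x^2 + 1536·x^3)·Dx^3 + (-1 - 15·x - 240·x^3 + 256·x^4)·Dx^4  (order 4).
h: a_k = 0, 2, 9, 2/3, -125/6, 2/5, 2053/15, 2/7, -32761/28, 2/9, …
ICs: h(0) = 0, h′(0) = 2, h′′(0) = 18, h′′′(0) = 4.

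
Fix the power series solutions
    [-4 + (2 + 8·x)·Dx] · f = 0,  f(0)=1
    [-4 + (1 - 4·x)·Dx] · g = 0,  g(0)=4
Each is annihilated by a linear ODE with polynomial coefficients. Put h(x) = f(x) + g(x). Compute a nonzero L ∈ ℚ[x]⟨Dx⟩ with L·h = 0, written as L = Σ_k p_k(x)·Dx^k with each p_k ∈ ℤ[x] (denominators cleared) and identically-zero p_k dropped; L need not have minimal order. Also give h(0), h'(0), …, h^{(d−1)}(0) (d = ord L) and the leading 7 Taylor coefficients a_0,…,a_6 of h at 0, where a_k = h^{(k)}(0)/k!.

L = (40 + 96·x) + (-18 - 112·x - 288·x^2)·Dx + (1 + 12·x - 16·x^2 - 192·x^3)·Dx^2  (order 2).
h: a_k = 5, 18, 62, 260, 1014, 4124, 16300, …
ICs: h(0) = 5, h′(0) = 18.

f: a_k = 1, 2, -2, 4, -10, 28, -84, …
g: a_k = 4, 16, 64, 256, 1024, 4096, 16384, …
L₀ := lclm(L_f,L_g); ord L₀ ≤ 1+1.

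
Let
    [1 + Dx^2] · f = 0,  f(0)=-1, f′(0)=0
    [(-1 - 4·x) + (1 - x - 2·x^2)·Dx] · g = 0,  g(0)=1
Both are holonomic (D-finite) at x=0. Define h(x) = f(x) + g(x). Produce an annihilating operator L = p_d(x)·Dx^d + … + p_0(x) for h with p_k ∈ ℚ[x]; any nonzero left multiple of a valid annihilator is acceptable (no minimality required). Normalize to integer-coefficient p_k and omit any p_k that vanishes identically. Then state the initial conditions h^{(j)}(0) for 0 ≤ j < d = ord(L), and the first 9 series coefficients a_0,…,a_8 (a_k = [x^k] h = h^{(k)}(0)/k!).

f: a_k = -1, 0, 1/2, 0, -1/24, 0, 1/720, 0, -1/40320, …
g: a_k = 1, 1, 3, 5, 11, 21, 43, 85, 171, …
L₀ := lclm(L_f,L_g); ord L₀ ≤ 2+1.
L = (-31 - 146·x - 133·x^2 - 184·x^3 - 20·x^4 - 16·x^5) + (7 + 3·x - 3·x^2 - 37·x^3 - 42·x^4 - 12·x^5 - 8·x^6)·Dx + (-31 - 146·x - 133·x^2 - 184·x^3 - 20·x^4 - 16·x^5)·Dx^2 + (7 + 3·x - 3·x^2 - 37·x^3 - 42·x^4 - 12·x^5 - 8·x^6)·Dx^3  (order 3).
h: a_k = 0, 1, 7/2, 5, 263/24, 21, 30961/720, 85, 6894719/40320, …
ICs: h(0) = 0, h′(0) = 1, h′′(0) = 7.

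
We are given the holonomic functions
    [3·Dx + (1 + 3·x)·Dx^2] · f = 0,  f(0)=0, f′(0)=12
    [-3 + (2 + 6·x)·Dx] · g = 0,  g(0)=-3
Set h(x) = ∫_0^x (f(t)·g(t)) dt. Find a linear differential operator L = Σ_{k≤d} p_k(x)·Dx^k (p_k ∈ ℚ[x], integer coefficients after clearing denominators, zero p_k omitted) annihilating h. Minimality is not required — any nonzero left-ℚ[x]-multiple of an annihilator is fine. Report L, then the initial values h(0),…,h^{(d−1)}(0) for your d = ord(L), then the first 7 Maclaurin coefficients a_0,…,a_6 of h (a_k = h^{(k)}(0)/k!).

f: a_k = 0, 12, -18, 36, -81, 972/5, -486, …
g: a_k = -3, -9/2, 27/8, -81/16, 1215/128, -5103/256, 45927/1024, …
f·g: L₀ = L_f ⊗_s L_g, ord ≤ 2·1.
∫: right-multiply L₀ by Dx.
L = 9·Dx + (4 + 24·x + 36·x^2)·Dx^3  (order 3).
h: a_k = 0, 0, -18, 0, 27/8, -81/10, 5751/320, …
ICs: h(0) = 0, h′(0) = 0, h′′(0) = -36.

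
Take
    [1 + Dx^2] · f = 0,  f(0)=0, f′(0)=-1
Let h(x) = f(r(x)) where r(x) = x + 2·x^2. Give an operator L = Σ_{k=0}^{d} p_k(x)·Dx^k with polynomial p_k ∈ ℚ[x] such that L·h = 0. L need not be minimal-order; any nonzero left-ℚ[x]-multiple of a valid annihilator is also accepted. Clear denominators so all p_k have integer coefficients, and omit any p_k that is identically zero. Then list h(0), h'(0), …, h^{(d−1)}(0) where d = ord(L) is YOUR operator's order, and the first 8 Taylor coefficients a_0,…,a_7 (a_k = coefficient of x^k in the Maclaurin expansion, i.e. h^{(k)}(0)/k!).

L = (1 + 12·x + 48·x^2 + 64·x^3) - 4·Dx + (1 + 4·x)·Dx^2  (order 2).
h: a_k = 0, -1, -2, 1/6, 1, 239/120, 5/4, -1679/5040, …
ICs: h(0) = 0, h′(0) = -1.

f: a_k = 0, -1, 0, 1/6, 0, -1/120, 0, 1/5040, …
Substitute x→r, Dx→(1/r')Dx; clear ⇒ L₀.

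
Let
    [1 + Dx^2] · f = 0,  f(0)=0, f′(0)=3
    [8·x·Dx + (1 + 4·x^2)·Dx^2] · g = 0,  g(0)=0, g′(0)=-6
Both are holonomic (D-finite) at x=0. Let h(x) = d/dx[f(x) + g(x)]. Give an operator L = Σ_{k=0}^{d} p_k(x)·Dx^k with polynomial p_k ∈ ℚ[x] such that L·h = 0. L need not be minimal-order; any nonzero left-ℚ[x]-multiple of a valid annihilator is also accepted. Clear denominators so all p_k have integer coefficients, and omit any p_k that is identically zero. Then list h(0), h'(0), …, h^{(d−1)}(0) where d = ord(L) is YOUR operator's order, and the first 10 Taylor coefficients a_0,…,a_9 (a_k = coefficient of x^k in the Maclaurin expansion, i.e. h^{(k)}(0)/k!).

L = (-376·x + 1600·x^3 + 128·x^5) + (-7 + 76·x^2 + 432·x^4 + 64·x^6)·Dx + (-376·x + 1600·x^3 + 128·x^5)·Dx^2 + (-7 + 76·x^2 + 432·x^4 + 64·x^6)·Dx^3  (order 3).
h: a_k = -3, 0, 45/2, 0, -767/8, 0, 92159/240, 0, -20643839/13440, 0, …
ICs: h(0) = -3, h′(0) = 0, h′′(0) = 45.

f: a_k = 0, 3, 0, -1/2, 0, 1/40, 0, -1/1680, 0, 1/120960, …
g: a_k = 0, -6, 0, 8, 0, -96/5, 0, 384/7, 0, -512/3, …
h₀=f+g: left-lcm gives L₀, ord ≤ 4.
Differentiate: ansatz ord ≤ ord L₀ ⇒ L.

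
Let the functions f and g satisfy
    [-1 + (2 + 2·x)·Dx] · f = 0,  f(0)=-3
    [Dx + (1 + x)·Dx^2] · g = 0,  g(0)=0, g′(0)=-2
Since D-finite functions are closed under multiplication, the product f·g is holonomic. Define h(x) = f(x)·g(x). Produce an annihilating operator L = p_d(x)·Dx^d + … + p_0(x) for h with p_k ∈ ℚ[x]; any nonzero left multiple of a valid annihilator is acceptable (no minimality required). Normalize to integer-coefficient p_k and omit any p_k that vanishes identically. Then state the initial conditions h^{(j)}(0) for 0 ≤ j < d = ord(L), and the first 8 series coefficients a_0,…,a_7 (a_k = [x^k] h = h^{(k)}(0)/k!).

L = 1 + (4 + 8·x + 4·x^2)·Dx^2  (order 2).
h: a_k = 0, 6, 0, -1/4, 1/4, -71/320, 31/160, -3043/17920, …
ICs: h(0) = 0, h′(0) = 6.

f: a_k = -3, -3/2, 3/8, -3/16, 15/128, -21/256, 63/1024, -99/2048, …
g: a_k = 0, -2, 1, -2/3, 1/2, -2/5, 1/3, -2/7, …
L₀ := L_f ⊗_s L_g (sym. prod.), ord ≤ 2.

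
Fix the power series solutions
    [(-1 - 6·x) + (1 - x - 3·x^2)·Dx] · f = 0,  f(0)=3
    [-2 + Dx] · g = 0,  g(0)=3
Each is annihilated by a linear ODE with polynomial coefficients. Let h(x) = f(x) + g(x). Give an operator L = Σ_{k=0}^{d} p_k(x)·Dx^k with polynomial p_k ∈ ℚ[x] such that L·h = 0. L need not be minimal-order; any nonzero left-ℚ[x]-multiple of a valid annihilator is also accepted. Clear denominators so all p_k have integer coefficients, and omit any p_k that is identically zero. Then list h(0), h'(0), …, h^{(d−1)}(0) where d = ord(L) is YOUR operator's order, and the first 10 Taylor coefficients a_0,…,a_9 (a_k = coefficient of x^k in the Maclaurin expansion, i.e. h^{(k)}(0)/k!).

L = (-12 - 16·x - 144·x^2 - 72·x^3) + (4 + 26·x + 74·x^2 - 24·x^3 - 36·x^4)·Dx + (1 - 9·x - x^2 + 30·x^3 + 18·x^4)·Dx^2  (order 2).
h: a_k = 6, 9, 18, 25, 59, 604/5, 4369/15, 68363/105, 160022/105, 3285769/945, …
ICs: h(0) = 6, h′(0) = 9.

f: a_k = 3, 3, 12, 21, 57, 120, 291, 651, 1524, 3477, …
g: a_k = 3, 6, 6, 4, 2, 4/5, 4/15, 8/105, 2/105, 4/945, …
L₀ := lclm(L_f,L_g); ord L₀ ≤ 1+1.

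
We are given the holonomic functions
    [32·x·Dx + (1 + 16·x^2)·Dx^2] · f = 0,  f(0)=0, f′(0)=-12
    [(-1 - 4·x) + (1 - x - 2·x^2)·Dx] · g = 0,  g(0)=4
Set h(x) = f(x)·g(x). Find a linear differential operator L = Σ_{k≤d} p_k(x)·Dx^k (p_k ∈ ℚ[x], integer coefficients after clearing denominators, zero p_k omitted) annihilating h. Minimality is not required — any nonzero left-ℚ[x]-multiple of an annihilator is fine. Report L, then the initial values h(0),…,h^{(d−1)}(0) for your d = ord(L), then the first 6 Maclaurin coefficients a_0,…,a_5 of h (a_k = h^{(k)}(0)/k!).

L = (4 + 32·x + 192·x^2) + (2 - 24·x + 64·x^2 + 192·x^3)·Dx + (-1 + x - 14·x^2 + 16·x^3 + 32·x^4)·Dx^2  (order 2).
h: a_k = 0, -48, -48, 112, 16, -11088/5, …
ICs: h(0) = 0, h′(0) = -48.

f: a_k = 0, -12, 0, 64, 0, -3072/5, …
g: a_k = 4, 4, 12, 20, 44, 84, …
Product ⇒ symmetric product L₀, ord ≤ 2.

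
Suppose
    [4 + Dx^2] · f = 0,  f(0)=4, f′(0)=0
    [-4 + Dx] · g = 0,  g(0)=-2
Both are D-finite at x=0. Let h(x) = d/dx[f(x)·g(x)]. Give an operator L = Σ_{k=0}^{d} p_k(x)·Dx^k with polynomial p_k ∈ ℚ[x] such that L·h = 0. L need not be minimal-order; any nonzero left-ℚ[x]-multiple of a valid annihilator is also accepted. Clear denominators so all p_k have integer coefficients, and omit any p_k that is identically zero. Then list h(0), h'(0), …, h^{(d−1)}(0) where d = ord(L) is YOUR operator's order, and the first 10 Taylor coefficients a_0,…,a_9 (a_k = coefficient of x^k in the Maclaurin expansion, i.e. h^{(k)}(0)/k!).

f: a_k = 4, 0, -8, 0, 8/3, 0, -16/45, 0, 8/315, 0, …
g: a_k = -2, -8, -16, -64/3, -64/3, -256/15, -512/45, -2048/315, -1024/315, -4096/2835, …
h₀=f·g: eliminate ⇒ L₀, order ≤ 2·1.
Differentiate: ansatz ord ≤ ord L₀ ⇒ L.
L = 20 - 8·Dx + Dx^2  (order 2).
h: a_k = -32, -96, -64, 448/3, 1216/3, 2496/5, 17792/45, 67456/315, 22976/315, 5056/945, …
ICs: h(0) = -32, h′(0) = -96.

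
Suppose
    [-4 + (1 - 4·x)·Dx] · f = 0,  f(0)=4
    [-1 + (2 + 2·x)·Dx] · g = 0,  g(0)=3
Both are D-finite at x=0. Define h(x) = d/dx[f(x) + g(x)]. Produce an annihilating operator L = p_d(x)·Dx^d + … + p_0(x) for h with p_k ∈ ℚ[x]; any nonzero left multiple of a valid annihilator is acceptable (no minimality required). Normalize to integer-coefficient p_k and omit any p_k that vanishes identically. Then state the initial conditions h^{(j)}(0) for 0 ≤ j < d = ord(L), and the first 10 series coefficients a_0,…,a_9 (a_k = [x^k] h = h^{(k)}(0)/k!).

L = (-216 - 96·x) + (-381 - 792·x - 336·x^2)·Dx + (34 - 78·x - 208·x^2 - 96·x^3)·Dx^2  (order 2).
h: a_k = 35/2, 509/4, 12297/16, 131057/32, 5242985/256, 50331459/512, 939524789/2048, 8589933305/4096, 618475309929/65536, 5497558102415/131072, …
ICs: h(0) = 35/2, h′(0) = 509/4.

f: a_k = 4, 16, 64, 256, 1024, 4096, 16384, 65536, 262144, 1048576, …
g: a_k = 3, 3/2, -3/8, 3/16, -15/128, 21/256, -63/1024, 99/2048, -1287/32768, 2145/65536, …
Weyl lclm of L_f,L_g ⇒ L₀ (ord ≤ 2).
Derive L from L₀ (diff closure).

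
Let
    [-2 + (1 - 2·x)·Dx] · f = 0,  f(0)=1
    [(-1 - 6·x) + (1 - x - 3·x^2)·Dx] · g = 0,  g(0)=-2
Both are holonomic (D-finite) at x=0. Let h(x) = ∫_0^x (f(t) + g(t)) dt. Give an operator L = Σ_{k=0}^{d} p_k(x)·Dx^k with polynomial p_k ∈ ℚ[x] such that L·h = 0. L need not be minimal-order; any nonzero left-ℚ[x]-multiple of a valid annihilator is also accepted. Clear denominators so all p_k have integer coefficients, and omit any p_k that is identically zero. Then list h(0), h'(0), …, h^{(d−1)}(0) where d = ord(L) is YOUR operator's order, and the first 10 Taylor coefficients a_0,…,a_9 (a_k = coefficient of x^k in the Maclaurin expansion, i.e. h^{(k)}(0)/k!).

L = (8 - 36·x + 108·x^2 - 72·x^3)·Dx + (-2·x - 54·x^2 + 192·x^3 - 144·x^4)·Dx^2 + (-1 + 9·x - 23·x^2 + 6·x^3 + 42·x^4 - 36·x^5)·Dx^3  (order 3).
h: a_k = 0, -1, 0, -4/3, -3/2, -22/5, -8, -130/7, -153/4, -760/9, …
ICs: h(0) = 0, h′(0) = -1, h′′(0) = 0.

f: a_k = 1, 2, 4, 8, 16, 32, 64, 128, 256, 512, …
g: a_k = -2, -2, -8, -14, -38, -80, -194, -434, -1016, -2318, …
L₀ := lclm(L_f,L_g); ord L₀ ≤ 1+1.
h=∫₀ˣh₀: take L = L₀·Dx.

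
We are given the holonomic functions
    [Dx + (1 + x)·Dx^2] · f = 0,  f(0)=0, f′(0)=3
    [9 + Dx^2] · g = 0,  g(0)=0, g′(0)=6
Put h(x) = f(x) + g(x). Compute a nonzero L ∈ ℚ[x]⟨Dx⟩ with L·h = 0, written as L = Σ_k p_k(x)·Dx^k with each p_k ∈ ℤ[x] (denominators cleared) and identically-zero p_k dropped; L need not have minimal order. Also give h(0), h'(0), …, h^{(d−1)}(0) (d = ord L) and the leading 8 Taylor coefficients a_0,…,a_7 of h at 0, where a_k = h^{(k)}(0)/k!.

f: a_k = 0, 3, -3/2, 1, -3/4, 3/5, -1/2, 3/7, …
g: a_k = 0, 6, 0, -9, 0, 81/20, 0, -243/280, …
h₀=f+g: left-lcm gives L₀, ord ≤ 4.
L = (135 + 162·x + 81·x^2)·Dx + (99 + 261·x + 243·x^2 + 81·x^3)·Dx^2 + (15 + 18·x + 9·x^2)·Dx^3 + (11 + 29·x + 27·x^2 + 9·x^3)·Dx^4  (order 4).
h: a_k = 0, 9, -3/2, -8, -3/4, 93/20, -1/2, -123/280, …
ICs: h(0) = 0, h′(0) = 9, h′′(0) = -3, h′′′(0) = -48.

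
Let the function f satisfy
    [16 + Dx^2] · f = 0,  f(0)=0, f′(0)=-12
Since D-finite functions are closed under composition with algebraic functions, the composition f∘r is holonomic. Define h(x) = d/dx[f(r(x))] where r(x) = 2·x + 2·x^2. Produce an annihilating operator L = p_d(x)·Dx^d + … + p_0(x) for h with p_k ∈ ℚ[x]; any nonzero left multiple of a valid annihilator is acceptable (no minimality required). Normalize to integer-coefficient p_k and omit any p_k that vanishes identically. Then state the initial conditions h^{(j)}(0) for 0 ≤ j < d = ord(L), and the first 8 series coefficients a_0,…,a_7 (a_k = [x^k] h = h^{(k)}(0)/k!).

L = (76 + 512·x + 1536·x^2 + 2048·x^3 + 1024·x^4) + (-6 - 12·x)·Dx + (1 + 4·x + 4·x^2)·Dx^2  (order 2).
h: a_k = -24, -48, 768, 3072, -256, -23040, -729088/15, 65536/15, …
ICs: h(0) = -24, h′(0) = -48.

f: a_k = 0, -12, 0, 32, 0, -128/5, 0, 1024/105, …
h₀=f(r): pull back L_f along r ⇒ L₀.
h₀' ⇒ L via d/dx closure of L₀.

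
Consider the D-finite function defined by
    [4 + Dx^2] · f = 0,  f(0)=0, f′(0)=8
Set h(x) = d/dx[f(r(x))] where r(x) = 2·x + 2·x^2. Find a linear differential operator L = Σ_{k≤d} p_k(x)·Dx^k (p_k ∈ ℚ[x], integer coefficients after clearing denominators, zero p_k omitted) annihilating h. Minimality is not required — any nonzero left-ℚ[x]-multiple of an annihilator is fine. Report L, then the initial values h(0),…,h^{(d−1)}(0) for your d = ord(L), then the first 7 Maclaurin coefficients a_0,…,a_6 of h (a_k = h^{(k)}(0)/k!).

f: a_k = 0, 8, 0, -16/3, 0, 16/15, 0, …
Substitute x→r, Dx→(1/r')Dx; clear ⇒ L₀.
h=h₀': d/dx-closure on L₀ ⇒ L.
L = (28 + 128·x + 384·x^2 + 512·x^3 + 256·x^4) + (-6 - 12·x)·Dx + (1 + 4·x + 4·x^2)·Dx^2  (order 2).
h: a_k = 16, 32, -128, -512, -1408/3, 768, 103424/45, …
ICs: h(0) = 16, h′(0) = 32.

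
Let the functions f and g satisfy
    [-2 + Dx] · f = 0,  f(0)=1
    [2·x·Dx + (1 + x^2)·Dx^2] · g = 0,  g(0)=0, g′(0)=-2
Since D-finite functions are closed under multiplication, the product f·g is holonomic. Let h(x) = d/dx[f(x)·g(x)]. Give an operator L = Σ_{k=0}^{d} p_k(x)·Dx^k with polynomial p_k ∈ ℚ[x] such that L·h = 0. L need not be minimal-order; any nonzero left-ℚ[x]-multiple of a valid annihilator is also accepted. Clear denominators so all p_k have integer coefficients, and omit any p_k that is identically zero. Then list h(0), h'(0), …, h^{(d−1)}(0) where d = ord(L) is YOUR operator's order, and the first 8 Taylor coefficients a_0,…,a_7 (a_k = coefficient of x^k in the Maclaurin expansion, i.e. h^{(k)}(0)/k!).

L = (2 - 8·x + 14·x^2 - 8·x^3 + 4·x^4) + (-3 + 6·x - 11·x^2 + 6·x^3 - 4·x^4)·Dx + (1 - x + 2·x^2 - x^3 + x^4)·Dx^2  (order 2).
h: a_k = -2, -8, -10, -16/3, -2, -8/3, -26/15, 416/315, …
ICs: h(0) = -2, h′(0) = -8.

f: a_k = 1, 2, 2, 4/3, 2/3, 4/15, 4/45, 8/315, …
g: a_k = 0, -2, 0, 2/3, 0, -2/5, 0, 2/7, …
h₀=f·g: eliminate ⇒ L₀, order ≤ 1·2.
h₀' ⇒ L via d/dx closure of L₀.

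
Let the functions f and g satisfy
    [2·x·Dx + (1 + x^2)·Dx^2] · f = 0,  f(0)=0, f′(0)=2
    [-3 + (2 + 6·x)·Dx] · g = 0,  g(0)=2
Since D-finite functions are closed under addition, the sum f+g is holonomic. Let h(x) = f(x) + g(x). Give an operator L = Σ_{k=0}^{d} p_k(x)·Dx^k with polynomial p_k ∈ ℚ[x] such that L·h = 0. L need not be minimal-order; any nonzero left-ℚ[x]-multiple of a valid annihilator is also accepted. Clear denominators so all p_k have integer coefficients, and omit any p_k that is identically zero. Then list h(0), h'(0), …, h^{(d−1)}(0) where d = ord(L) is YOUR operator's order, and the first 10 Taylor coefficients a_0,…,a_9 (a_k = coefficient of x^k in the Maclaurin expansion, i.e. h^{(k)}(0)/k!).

f: a_k = 0, 2, 0, -2/3, 0, 2/5, 0, -2/7, 0, 2/9, …
g: a_k = 2, 3, -9/4, 27/8, -405/64, 1701/128, -15309/512, 72171/1024, -2814669/16384, 14073345/32768, …
Weyl lclm of L_f,L_g ⇒ L₀ (ord ≤ 3).
L = (-12 - 90·x + 36·x^2 + 54·x^3)·Dx + (-35 - 48·x - 102·x^2 + 144·x^3 + 189·x^4)·Dx^2 + (-6 - 10·x + 36·x^2 + 44·x^3 + 42·x^4 + 54·x^5)·Dx^3  (order 3).
h: a_k = 2, 5, -9/4, 65/24, -405/64, 8761/640, -15309/512, 503149/7168, -2814669/16384, 126725641/294912, …
ICs: h(0) = 2, h′(0) = 5, h′′(0) = -9/2.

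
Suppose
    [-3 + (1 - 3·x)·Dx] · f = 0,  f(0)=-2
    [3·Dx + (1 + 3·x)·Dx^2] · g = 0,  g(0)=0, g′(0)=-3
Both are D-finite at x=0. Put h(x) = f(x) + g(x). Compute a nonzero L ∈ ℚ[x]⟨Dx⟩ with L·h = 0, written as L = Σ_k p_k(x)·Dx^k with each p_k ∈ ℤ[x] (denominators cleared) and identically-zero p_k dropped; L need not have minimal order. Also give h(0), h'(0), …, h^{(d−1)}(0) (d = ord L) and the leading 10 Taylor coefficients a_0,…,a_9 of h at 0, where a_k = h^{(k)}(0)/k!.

f: a_k = -2, -6, -18, -54, -162, -486, -1458, -4374, -13122, -39366, …
g: a_k = 0, -3, 9/2, -9, 81/4, -243/5, 243/2, -2187/7, 6561/8, -2187, …
L₀ := lclm(L_f,L_g); ord L₀ ≤ 1+2.
L = (30 + 18·x)·Dx + (4 + 48·x + 36·x^2)·Dx^2 + (-1 - x + 9·x^2 + 9·x^3)·Dx^3  (order 3).
h: a_k = -2, -9, -27/2, -63, -567/4, -2673/5, -2673/2, -32805/7, -98415/8, -41553, …
ICs: h(0) = -2, h′(0) = -9, h′′(0) = -27.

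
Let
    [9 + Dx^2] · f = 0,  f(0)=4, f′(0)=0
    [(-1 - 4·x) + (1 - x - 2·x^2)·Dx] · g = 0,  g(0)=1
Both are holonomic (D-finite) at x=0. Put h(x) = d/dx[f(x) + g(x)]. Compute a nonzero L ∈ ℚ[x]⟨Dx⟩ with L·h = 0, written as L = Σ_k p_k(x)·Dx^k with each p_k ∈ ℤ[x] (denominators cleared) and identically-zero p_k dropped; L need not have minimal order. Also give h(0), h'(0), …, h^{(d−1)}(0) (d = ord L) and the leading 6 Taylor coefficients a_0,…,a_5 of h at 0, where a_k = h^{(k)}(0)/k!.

L = (954 + 3600·x + 8154·x^2 + 4140·x^3 + 5760·x^4 + 3888·x^5 + 2592·x^6) + (-117 - 369·x + 585·x^2 + 747·x^3 + 90·x^4 + 828·x^5 + 1512·x^6 + 864·x^7)·Dx + (106 + 400·x + 906·x^2 + 460·x^3 + 640·x^4 + 432·x^5 + 288·x^6)·Dx^2 + (-13 - 41·x + 65·x^2 + 83·x^3 + 10·x^4 + 92·x^5 + 168·x^6 + 96·x^7)·Dx^3  (order 3).
h: a_k = 1, -30, 15, 98, 105, 2337/10, …
ICs: h(0) = 1, h′(0) = -30, h′′(0) = 30.

f: a_k = 4, 0, -18, 0, 27/2, 0, …
g: a_k = 1, 1, 3, 5, 11, 21, …
Sum ⇒ L₀ = lclm(L_f,L_g) in ℚ(x)⟨Dx⟩.
Derive L from L₀ (diff closure).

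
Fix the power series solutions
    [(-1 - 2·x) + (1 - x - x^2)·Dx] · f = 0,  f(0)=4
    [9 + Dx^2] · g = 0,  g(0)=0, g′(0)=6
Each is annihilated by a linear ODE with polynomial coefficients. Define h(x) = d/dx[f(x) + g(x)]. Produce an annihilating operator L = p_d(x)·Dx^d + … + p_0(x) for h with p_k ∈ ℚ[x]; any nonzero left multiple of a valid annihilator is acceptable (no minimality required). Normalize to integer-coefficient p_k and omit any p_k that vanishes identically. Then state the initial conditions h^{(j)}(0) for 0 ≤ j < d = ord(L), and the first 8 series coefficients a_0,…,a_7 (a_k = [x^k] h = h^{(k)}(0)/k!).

f: a_k = 4, 4, 8, 12, 20, 32, 52, 84, …
g: a_k = 0, 6, 0, -9, 0, 81/20, 0, -243/280, …
Weyl lclm of L_f,L_g ⇒ L₀ (ord ≤ 3).
Derive L from L₀ (diff closure).
L = (468 + 1026·x + 1170·x^2 + 450·x^3 + 630·x^4 + 486·x^5 + 162·x^6) + (-81 - 63·x + 252·x^2 + 45·x^3 - 90·x^4 + 153·x^5 + 189·x^6 + 54·x^7)·Dx + (52 + 114·x + 130·x^2 + 50·x^3 + 70·x^4 + 54·x^5 + 18·x^6)·Dx^2 + (-9 - 7·x + 28·x^2 + 5·x^3 - 10·x^4 + 17·x^5 + 21·x^6 + 6·x^7)·Dx^3  (order 3).
h: a_k = 10, 16, 9, 80, 721/4, 312, 23277/40, 1088, …
ICs: h(0) = 10, h′(0) = 16, h′′(0) = 18.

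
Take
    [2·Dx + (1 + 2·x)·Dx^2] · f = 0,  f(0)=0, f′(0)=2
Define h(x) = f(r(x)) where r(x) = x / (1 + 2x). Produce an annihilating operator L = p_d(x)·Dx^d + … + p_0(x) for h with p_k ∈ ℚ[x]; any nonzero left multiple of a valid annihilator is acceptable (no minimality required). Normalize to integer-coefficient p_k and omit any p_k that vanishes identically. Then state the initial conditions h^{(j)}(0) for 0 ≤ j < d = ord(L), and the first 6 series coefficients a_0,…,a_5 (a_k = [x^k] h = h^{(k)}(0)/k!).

L = (6 + 16·x)·Dx + (1 + 6·x + 8·x^2)·Dx^2  (order 2).
h: a_k = 0, 2, -6, 56/3, -60, 992/5, …
ICs: h(0) = 0, h′(0) = 2.

f: a_k = 0, 2, -2, 8/3, -4, 32/5, …
Change of var in L_f (x↦r) gives L₀.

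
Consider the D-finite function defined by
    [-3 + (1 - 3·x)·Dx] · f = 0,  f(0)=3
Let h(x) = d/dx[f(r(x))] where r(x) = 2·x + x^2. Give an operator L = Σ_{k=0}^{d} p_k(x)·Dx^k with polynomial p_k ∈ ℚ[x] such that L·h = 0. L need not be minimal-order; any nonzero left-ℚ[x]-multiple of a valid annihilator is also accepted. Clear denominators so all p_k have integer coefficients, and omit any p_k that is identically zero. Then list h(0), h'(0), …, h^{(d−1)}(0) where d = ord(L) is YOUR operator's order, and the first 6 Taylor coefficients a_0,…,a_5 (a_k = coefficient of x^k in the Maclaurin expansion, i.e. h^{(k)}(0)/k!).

f: a_k = 3, 9, 27, 81, 243, 729, …
L₀ from L_f via x↦r, Dx↦r'^{-1}Dx.
Derive L from L₀ (diff closure).
L = (13 + 18·x + 9·x^2) + (-1 + 5·x + 9·x^2 + 3·x^3)·Dx  (order 1).
h: a_k = 18, 234, 2268, 19548, 157950, 1225206, …
ICs: h(0) = 18.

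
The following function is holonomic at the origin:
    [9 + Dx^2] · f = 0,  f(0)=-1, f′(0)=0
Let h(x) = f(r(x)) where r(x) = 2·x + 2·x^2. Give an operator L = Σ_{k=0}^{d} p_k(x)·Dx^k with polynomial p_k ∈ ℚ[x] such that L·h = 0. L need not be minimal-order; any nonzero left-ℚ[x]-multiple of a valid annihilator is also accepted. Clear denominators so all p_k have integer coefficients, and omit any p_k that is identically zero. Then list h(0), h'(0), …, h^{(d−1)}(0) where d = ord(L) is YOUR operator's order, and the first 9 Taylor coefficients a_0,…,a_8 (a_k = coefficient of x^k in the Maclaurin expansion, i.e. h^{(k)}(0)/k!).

f: a_k = -1, 0, 9/2, 0, -27/8, 0, 81/80, 0, -729/4480, …
Substitute x→r, Dx→(1/r')Dx; clear ⇒ L₀.
L = (36 + 216·x + 432·x^2 + 288·x^3) - 2·Dx + (1 + 2·x)·Dx^2  (order 2).
h: a_k = -1, 0, 18, 36, -36, -216, -1296/5, 864/5, 30672/35, …
ICs: h(0) = -1, h′(0) = 0.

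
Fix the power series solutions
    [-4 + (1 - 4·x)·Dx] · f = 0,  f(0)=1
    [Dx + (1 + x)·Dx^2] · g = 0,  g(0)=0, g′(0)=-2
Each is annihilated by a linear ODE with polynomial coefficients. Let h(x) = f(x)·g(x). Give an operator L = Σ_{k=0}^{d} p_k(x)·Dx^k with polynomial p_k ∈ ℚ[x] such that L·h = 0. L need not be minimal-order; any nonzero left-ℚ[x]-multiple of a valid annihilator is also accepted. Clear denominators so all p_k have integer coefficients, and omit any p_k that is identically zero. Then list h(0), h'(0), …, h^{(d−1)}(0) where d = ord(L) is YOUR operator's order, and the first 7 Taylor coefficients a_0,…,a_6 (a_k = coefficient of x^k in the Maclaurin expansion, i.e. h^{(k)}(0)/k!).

f: a_k = 1, 4, 16, 64, 256, 1024, 4096, …
g: a_k = 0, -2, 1, -2/3, 1/2, -2/5, 1/3, …
Sym-product of L_f,L_g gives L₀ (≤ ord 2).
L = 4 + (7 + 12·x)·Dx + (-1 + 3·x + 4·x^2)·Dx^2  (order 2).
h: a_k = 0, -2, -7, -86/3, -685/6, -6856/15, -27419/15, …
ICs: h(0) = 0, h′(0) = -2.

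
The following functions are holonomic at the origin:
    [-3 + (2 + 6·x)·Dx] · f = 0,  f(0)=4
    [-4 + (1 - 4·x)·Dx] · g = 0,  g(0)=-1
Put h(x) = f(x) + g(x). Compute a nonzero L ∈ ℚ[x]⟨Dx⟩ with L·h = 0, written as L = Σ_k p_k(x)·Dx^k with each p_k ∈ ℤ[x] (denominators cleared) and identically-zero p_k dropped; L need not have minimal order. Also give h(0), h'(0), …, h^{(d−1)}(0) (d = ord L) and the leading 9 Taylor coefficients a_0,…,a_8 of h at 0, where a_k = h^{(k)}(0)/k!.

L = (228 + 432·x) + (-137 - 696·x - 1296·x^2)·Dx + (10 + 62·x - 192·x^2 - 864·x^3)·Dx^2  (order 2).
h: a_k = 3, 2, -41/2, -229/4, -8597/32, -63835/64, -1063885/256, -8316437/512, -539685581/8192, …
ICs: h(0) = 3, h′(0) = 2.

f: a_k = 4, 6, -9/2, 27/4, -405/32, 1701/64, -15309/256, 72171/512, -2814669/8192, …
g: a_k = -1, -4, -16, -64, -256, -1024, -4096, -16384, -65536, …
L₀ := lclm(L_f,L_g); ord L₀ ≤ 1+1.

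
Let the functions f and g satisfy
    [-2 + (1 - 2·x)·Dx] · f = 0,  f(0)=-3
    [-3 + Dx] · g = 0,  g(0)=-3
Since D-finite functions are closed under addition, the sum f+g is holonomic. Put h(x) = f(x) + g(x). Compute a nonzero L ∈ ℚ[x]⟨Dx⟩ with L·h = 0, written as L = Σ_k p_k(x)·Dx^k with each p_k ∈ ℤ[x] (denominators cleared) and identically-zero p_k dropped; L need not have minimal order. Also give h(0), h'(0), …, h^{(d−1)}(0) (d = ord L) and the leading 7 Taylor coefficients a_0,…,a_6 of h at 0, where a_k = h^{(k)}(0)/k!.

L = (-6 - 36·x) + (-1 + 36·x - 36·x^2)·Dx + (1 - 8·x + 12·x^2)·Dx^2  (order 2).
h: a_k = -6, -15, -51/2, -75/2, -465/8, -4083/40, -15603/80, …
ICs: h(0) = -6, h′(0) = -15.

f: a_k = -3, -6, -12, -24, -48, -96, -192, …
g: a_k = -3, -9, -27/2, -27/2, -81/8, -243/40, -243/80, …
h₀=f+g: left-lcm gives L₀, ord ≤ 2.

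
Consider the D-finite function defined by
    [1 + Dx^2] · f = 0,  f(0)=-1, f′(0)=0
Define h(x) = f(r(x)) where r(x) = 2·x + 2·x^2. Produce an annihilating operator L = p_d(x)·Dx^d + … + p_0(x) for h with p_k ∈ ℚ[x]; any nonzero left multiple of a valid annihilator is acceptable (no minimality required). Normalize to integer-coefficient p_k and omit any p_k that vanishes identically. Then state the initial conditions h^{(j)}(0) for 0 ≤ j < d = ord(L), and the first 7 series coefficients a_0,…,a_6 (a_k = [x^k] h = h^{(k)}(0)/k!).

L = (4 + 24·x + 48·x^2 + 32·x^3) - 2·Dx + (1 + 2·x)·Dx^2  (order 2).
h: a_k = -1, 0, 2, 4, 4/3, -8/3, -176/45, …
ICs: h(0) = -1, h′(0) = 0.

f: a_k = -1, 0, 1/2, 0, -1/24, 0, 1/720, …
Substitute x→r, Dx→(1/r')Dx; clear ⇒ L₀.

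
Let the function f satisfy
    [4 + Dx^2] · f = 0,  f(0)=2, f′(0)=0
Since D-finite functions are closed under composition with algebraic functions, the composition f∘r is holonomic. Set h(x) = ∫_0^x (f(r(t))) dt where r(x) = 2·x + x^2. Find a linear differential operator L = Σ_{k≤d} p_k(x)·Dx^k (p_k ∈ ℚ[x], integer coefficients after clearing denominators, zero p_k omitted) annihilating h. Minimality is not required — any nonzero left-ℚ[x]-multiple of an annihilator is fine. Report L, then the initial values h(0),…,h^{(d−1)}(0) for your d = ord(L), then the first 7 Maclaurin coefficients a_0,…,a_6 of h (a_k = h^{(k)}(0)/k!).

L = (16 + 48·x + 48·x^2 + 16·x^3)·Dx - Dx^2 + (1 + x)·Dx^3  (order 3).
h: a_k = 0, 2, 0, -16/3, -4, 52/15, 64/9, …
ICs: h(0) = 0, h′(0) = 2, h′′(0) = 0.

f: a_k = 2, 0, -4, 0, 4/3, 0, -8/45, …
L₀ from L_f via x↦r, Dx↦r'^{-1}Dx.
h=∫h₀ ⇒ L = L₀·Dx.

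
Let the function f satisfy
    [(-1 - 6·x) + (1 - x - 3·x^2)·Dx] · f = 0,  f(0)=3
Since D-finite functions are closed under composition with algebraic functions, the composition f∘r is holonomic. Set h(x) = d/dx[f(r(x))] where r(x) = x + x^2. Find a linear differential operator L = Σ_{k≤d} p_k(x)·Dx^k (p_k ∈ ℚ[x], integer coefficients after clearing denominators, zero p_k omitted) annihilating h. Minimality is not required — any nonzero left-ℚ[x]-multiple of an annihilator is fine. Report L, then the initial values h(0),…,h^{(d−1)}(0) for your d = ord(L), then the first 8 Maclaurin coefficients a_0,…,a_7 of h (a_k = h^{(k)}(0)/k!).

L = (10 + 60·x + 168·x^2 + 396·x^3 + 648·x^4 + 540·x^5 + 180·x^6) + (-1 - 7·x - 6·x^2 + 44·x^3 + 135·x^4 + 180·x^5 + 126·x^6 + 36·x^7)·Dx  (order 1).
h: a_k = 3, 30, 135, 528, 2055, 7524, 26775, 93624, …
ICs: h(0) = 3.

f: a_k = 3, 3, 12, 21, 57, 120, 291, 651, …
h₀=f(r): pull back L_f along r ⇒ L₀.
h=h₀': d/dx-closure on L₀ ⇒ L.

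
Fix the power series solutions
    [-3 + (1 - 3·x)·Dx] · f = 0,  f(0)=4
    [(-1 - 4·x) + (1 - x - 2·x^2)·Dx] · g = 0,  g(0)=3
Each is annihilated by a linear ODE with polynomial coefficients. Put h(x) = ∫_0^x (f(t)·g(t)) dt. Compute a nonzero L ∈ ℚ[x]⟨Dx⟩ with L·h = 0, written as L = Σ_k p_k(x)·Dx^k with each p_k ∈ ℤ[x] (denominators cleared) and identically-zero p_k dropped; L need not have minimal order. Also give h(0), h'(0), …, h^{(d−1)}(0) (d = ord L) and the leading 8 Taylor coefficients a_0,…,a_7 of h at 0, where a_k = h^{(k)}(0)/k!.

f: a_k = 4, 12, 36, 108, 324, 972, 2916, 8748, …
g: a_k = 3, 3, 9, 15, 33, 63, 129, 255, …
f·g: L₀ = L_f ⊗_s L_g, ord ≤ 1·1.
∫: right-multiply L₀ by Dx.
L = (-4 + 2·x + 18·x^2)·Dx + (1 - 4·x + x^2 + 6·x^3)·Dx^2  (order 2).
h: a_k = 0, 12, 24, 60, 150, 1932/5, 1008, 18660/7, …
ICs: h(0) = 0, h′(0) = 12.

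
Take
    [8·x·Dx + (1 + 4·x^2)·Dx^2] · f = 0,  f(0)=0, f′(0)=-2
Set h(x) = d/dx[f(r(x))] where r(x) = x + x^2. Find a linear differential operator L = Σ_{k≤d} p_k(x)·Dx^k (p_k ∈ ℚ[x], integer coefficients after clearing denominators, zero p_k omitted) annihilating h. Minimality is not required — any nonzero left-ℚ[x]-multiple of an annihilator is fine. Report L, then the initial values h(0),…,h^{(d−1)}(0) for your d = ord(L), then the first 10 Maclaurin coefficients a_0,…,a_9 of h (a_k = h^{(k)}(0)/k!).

f: a_k = 0, -2, 0, 8/3, 0, -32/5, 0, 128/7, 0, -512/9, …
Change of var in L_f (x↦r) gives L₀.
Differentiate: ansatz ord ≤ ord L₀ ⇒ L.
L = (-2 + 8·x + 32·x^2 + 48·x^3 + 24·x^4) + (1 + 2·x + 4·x^2 + 16·x^3 + 20·x^4 + 8·x^5)·Dx  (order 1).
h: a_k = -2, -4, 8, 32, 8, -176, -320, 512, 2656, 1216, …
ICs: h(0) = -2.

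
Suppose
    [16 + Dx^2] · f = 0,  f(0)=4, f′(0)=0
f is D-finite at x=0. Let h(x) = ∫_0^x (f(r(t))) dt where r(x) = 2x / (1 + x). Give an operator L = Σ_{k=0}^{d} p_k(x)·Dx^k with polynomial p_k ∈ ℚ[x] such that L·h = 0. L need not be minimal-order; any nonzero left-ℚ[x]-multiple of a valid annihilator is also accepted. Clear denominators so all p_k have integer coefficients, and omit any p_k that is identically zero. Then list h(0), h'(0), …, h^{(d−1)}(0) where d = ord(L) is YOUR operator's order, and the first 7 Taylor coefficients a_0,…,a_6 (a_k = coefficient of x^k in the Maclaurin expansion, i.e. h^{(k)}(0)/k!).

f: a_k = 4, 0, -32, 0, 128/3, 0, -1024/45, …
f∘r: x↦r, Dx↦Dx/r' in L_f ⇒ L₀.
h=∫₀ˣh₀: take L = L₀·Dx.
L = 64·Dx + (2 + 6·x + 6·x^2 + 2·x^3)·Dx^2 + (1 + 4·x + 6·x^2 + 4·x^3 + x^4)·Dx^3  (order 3).
h: a_k = 0, 4, 0, -128/3, 64, 896/15, -3328/9, …
ICs: h(0) = 0, h′(0) = 4, h′′(0) = 0.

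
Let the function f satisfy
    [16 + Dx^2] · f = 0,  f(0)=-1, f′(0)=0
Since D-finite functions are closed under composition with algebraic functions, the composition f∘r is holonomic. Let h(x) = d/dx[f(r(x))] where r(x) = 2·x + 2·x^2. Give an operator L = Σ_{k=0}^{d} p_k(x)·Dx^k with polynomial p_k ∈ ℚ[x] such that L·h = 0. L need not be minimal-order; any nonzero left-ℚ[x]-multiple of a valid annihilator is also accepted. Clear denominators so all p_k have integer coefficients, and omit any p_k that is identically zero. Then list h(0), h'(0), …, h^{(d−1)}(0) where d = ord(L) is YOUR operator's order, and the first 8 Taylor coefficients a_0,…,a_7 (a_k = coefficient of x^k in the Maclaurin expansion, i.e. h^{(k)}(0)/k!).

L = (76 + 512·x + 1536·x^2 + 2048·x^3 + 1024·x^4) + (-6 - 12·x)·Dx + (1 + 4·x + 4·x^2)·Dx^2  (order 2).
h: a_k = 0, 64, 192, -1664/3, -10240/3, -59392/15, 157696/15, 12283904/315, …
ICs: h(0) = 0, h′(0) = 64.

f: a_k = -1, 0, 8, 0, -32/3, 0, 256/45, 0, …
f∘r: x↦r, Dx↦Dx/r' in L_f ⇒ L₀.
h₀' ⇒ L via d/dx closure of L₀.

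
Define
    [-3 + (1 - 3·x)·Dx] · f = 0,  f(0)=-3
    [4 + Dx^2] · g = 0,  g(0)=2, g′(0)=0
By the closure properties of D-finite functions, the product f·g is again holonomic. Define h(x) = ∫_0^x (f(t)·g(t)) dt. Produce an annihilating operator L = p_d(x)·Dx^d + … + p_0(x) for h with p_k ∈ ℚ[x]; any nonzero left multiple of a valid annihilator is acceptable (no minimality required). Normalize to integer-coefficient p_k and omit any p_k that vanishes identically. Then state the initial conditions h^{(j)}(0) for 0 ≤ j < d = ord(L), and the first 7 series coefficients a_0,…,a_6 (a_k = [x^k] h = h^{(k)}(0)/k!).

L = (-4 + 12·x)·Dx + 6·Dx^2 + (-1 + 3·x)·Dx^3  (order 3).
h: a_k = 0, -6, -9, -14, -63/2, -382/5, -191, …
ICs: h(0) = 0, h′(0) = -6, h′′(0) = -18.

f: a_k = -3, -9, -27, -81, -243, -729, -2187, …
g: a_k = 2, 0, -4, 0, 4/3, 0, -8/45, …
L₀ := L_f ⊗_s L_g (sym. prod.), ord ≤ 2.
∫: right-multiply L₀ by Dx.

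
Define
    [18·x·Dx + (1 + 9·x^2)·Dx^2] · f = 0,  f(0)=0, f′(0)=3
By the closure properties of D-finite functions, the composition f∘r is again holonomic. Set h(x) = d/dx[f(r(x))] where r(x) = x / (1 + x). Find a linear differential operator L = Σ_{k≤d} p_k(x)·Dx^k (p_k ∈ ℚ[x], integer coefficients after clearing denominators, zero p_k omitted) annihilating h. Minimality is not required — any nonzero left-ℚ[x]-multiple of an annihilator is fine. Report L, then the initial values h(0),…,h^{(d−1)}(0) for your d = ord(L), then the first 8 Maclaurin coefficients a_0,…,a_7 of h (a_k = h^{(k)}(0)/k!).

f: a_k = 0, 3, 0, -9, 0, 243/5, 0, -2187/7, …
L₀ from L_f via x↦r, Dx↦r'^{-1}Dx.
Derive L from L₀ (diff closure).
L = (2 + 20·x) + (1 + 2·x + 10·x^2)·Dx  (order 1).
h: a_k = 3, -6, -18, 96, -12, -936, 1992, 5376, …
ICs: h(0) = 3.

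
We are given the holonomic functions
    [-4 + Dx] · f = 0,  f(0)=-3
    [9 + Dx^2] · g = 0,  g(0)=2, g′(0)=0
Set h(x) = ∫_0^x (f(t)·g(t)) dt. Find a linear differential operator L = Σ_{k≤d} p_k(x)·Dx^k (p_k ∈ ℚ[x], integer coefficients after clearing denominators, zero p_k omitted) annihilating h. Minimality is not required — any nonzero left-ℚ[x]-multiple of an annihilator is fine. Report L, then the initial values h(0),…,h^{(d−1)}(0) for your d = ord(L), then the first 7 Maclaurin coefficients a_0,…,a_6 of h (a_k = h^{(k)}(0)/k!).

L = 25·Dx - 8·Dx^2 + Dx^3  (order 3).
h: a_k = 0, -6, -12, -7, 11, 527/20, 779/30, …
ICs: h(0) = 0, h′(0) = -6, h′′(0) = -24.

f: a_k = -3, -12, -24, -32, -32, -128/5, -256/15, …
g: a_k = 2, 0, -9, 0, 27/4, 0, -81/40, …
Product ⇒ symmetric product L₀, ord ≤ 2.
h=∫₀ˣh₀: take L = L₀·Dx.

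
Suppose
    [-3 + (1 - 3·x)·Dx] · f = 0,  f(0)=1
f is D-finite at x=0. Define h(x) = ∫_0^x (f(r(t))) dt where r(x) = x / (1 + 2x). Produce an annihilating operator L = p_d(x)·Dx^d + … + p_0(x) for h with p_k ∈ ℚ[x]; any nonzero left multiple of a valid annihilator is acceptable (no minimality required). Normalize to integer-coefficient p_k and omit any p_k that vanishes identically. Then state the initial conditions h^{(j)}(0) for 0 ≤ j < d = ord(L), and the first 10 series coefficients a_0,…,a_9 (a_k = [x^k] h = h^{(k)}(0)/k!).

L = 3·Dx + (-1 - x + 2·x^2)·Dx^2  (order 2).
h: a_k = 0, 1, 3/2, 1, 3/4, 3/5, 1/2, 3/7, 3/8, 1/3, …
ICs: h(0) = 0, h′(0) = 1.

f: a_k = 1, 3, 9, 27, 81, 243, 729, 2187, 6561, 19683, …
h₀=f(r): pull back L_f along r ⇒ L₀.
Integrate: L := L₀·Dx.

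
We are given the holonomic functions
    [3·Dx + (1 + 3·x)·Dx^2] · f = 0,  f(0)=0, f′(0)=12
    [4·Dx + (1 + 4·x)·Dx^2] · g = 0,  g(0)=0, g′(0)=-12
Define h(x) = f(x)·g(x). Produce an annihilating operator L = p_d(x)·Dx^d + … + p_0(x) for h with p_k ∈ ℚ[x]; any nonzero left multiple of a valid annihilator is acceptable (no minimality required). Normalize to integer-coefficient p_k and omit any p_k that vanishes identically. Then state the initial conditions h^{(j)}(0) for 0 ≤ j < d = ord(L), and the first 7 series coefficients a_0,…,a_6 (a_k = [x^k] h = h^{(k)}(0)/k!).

f: a_k = 0, 12, -18, 36, -81, 972/5, -486, …
g: a_k = 0, -12, 24, -64, 192, -3072/5, 2048, …
Product ⇒ symmetric product L₀, ord ≤ 4.
L = (600 + 4032·x + 6912·x^2)·Dx + (854 + 8808·x + 30240·x^2 + 34560·x^3)·Dx^2 + (172 + 2380·x + 12312·x^2 + 28224·x^3 + 24192·x^4)·Dx^3 + (7 + 122·x + 847·x^2 + 2928·x^3 + 5040·x^4 + 3456·x^5)·Dx^4  (order 4).
h: a_k = 0, 0, -144, 504, -1632, 5292, -87048/5, …
ICs: h(0) = 0, h′(0) = 0, h′′(0) = -288, h′′′(0) = 3024.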